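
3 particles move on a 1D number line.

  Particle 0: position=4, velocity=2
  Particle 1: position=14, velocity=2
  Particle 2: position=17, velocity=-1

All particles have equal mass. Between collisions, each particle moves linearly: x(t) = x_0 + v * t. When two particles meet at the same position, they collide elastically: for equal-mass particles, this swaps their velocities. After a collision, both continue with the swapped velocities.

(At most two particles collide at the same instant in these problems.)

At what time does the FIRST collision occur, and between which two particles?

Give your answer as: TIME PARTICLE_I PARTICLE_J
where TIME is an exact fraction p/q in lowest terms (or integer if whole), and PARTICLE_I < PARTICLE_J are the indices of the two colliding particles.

Answer: 1 1 2

Derivation:
Pair (0,1): pos 4,14 vel 2,2 -> not approaching (rel speed 0 <= 0)
Pair (1,2): pos 14,17 vel 2,-1 -> gap=3, closing at 3/unit, collide at t=1
Earliest collision: t=1 between 1 and 2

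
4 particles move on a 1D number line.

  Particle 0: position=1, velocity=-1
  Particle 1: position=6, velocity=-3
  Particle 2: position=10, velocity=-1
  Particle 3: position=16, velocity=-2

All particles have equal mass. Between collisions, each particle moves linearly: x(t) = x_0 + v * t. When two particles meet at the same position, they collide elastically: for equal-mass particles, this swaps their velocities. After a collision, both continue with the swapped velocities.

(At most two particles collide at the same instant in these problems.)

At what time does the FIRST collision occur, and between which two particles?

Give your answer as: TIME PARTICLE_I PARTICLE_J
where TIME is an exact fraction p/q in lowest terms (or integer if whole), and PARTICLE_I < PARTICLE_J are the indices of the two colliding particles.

Pair (0,1): pos 1,6 vel -1,-3 -> gap=5, closing at 2/unit, collide at t=5/2
Pair (1,2): pos 6,10 vel -3,-1 -> not approaching (rel speed -2 <= 0)
Pair (2,3): pos 10,16 vel -1,-2 -> gap=6, closing at 1/unit, collide at t=6
Earliest collision: t=5/2 between 0 and 1

Answer: 5/2 0 1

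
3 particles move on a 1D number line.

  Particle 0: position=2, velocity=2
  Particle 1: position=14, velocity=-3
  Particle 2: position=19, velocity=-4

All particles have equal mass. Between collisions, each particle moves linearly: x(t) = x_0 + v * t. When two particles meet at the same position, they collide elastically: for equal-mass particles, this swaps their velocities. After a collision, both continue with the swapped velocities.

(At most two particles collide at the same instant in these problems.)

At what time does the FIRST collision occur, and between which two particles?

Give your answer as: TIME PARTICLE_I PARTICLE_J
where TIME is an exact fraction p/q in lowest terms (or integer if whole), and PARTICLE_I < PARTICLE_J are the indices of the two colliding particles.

Answer: 12/5 0 1

Derivation:
Pair (0,1): pos 2,14 vel 2,-3 -> gap=12, closing at 5/unit, collide at t=12/5
Pair (1,2): pos 14,19 vel -3,-4 -> gap=5, closing at 1/unit, collide at t=5
Earliest collision: t=12/5 between 0 and 1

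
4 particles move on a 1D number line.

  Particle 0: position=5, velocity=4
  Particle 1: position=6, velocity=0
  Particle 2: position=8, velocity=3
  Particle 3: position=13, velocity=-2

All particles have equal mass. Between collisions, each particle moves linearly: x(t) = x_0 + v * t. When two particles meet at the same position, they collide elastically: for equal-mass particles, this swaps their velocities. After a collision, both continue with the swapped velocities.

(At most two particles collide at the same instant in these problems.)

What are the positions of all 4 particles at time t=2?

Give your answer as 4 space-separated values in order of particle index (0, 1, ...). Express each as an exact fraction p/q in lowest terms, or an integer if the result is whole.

Answer: 6 9 13 14

Derivation:
Collision at t=1/4: particles 0 and 1 swap velocities; positions: p0=6 p1=6 p2=35/4 p3=25/2; velocities now: v0=0 v1=4 v2=3 v3=-2
Collision at t=1: particles 2 and 3 swap velocities; positions: p0=6 p1=9 p2=11 p3=11; velocities now: v0=0 v1=4 v2=-2 v3=3
Collision at t=4/3: particles 1 and 2 swap velocities; positions: p0=6 p1=31/3 p2=31/3 p3=12; velocities now: v0=0 v1=-2 v2=4 v3=3
Advance to t=2 (no further collisions before then); velocities: v0=0 v1=-2 v2=4 v3=3; positions = 6 9 13 14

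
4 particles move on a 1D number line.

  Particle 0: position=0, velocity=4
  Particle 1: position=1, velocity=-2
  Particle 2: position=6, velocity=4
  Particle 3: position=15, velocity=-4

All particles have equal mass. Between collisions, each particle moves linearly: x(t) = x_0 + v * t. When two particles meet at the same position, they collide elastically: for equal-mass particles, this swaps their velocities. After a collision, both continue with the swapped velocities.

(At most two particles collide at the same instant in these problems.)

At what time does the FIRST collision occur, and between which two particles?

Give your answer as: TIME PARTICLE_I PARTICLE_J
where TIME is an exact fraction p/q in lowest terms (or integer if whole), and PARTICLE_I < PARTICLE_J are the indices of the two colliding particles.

Answer: 1/6 0 1

Derivation:
Pair (0,1): pos 0,1 vel 4,-2 -> gap=1, closing at 6/unit, collide at t=1/6
Pair (1,2): pos 1,6 vel -2,4 -> not approaching (rel speed -6 <= 0)
Pair (2,3): pos 6,15 vel 4,-4 -> gap=9, closing at 8/unit, collide at t=9/8
Earliest collision: t=1/6 between 0 and 1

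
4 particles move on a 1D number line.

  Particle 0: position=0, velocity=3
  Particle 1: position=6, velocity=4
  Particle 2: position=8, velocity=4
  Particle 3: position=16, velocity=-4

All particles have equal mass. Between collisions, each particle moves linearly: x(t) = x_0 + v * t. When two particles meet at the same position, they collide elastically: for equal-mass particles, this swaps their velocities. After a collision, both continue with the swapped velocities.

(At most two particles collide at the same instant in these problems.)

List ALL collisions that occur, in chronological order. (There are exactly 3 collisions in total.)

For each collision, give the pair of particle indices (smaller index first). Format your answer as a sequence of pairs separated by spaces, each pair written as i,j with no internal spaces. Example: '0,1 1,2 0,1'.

Collision at t=1: particles 2 and 3 swap velocities; positions: p0=3 p1=10 p2=12 p3=12; velocities now: v0=3 v1=4 v2=-4 v3=4
Collision at t=5/4: particles 1 and 2 swap velocities; positions: p0=15/4 p1=11 p2=11 p3=13; velocities now: v0=3 v1=-4 v2=4 v3=4
Collision at t=16/7: particles 0 and 1 swap velocities; positions: p0=48/7 p1=48/7 p2=106/7 p3=120/7; velocities now: v0=-4 v1=3 v2=4 v3=4

Answer: 2,3 1,2 0,1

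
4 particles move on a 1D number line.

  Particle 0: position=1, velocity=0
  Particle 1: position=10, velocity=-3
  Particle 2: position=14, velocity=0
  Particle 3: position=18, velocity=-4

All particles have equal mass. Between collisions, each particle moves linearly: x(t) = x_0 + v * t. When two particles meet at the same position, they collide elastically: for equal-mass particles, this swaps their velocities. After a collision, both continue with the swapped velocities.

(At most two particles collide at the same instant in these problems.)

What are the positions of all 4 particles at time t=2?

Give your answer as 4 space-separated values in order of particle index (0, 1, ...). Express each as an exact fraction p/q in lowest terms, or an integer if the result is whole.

Collision at t=1: particles 2 and 3 swap velocities; positions: p0=1 p1=7 p2=14 p3=14; velocities now: v0=0 v1=-3 v2=-4 v3=0
Advance to t=2 (no further collisions before then); velocities: v0=0 v1=-3 v2=-4 v3=0; positions = 1 4 10 14

Answer: 1 4 10 14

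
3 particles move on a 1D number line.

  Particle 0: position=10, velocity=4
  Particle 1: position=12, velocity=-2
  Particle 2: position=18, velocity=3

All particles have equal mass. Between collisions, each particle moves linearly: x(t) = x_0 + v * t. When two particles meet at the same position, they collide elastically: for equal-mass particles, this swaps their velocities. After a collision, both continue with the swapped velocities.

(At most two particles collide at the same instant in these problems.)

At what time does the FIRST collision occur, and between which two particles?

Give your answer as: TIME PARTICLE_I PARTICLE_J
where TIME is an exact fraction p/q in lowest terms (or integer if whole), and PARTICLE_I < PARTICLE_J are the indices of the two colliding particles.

Answer: 1/3 0 1

Derivation:
Pair (0,1): pos 10,12 vel 4,-2 -> gap=2, closing at 6/unit, collide at t=1/3
Pair (1,2): pos 12,18 vel -2,3 -> not approaching (rel speed -5 <= 0)
Earliest collision: t=1/3 between 0 and 1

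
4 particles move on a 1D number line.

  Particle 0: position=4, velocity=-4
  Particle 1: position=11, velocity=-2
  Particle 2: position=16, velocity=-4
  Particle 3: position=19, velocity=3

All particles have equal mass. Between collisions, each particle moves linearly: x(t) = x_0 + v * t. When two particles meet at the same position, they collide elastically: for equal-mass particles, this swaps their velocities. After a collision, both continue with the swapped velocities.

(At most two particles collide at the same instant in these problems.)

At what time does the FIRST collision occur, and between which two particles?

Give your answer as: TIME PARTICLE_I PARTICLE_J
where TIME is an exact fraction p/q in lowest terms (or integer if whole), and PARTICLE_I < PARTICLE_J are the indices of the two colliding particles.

Answer: 5/2 1 2

Derivation:
Pair (0,1): pos 4,11 vel -4,-2 -> not approaching (rel speed -2 <= 0)
Pair (1,2): pos 11,16 vel -2,-4 -> gap=5, closing at 2/unit, collide at t=5/2
Pair (2,3): pos 16,19 vel -4,3 -> not approaching (rel speed -7 <= 0)
Earliest collision: t=5/2 between 1 and 2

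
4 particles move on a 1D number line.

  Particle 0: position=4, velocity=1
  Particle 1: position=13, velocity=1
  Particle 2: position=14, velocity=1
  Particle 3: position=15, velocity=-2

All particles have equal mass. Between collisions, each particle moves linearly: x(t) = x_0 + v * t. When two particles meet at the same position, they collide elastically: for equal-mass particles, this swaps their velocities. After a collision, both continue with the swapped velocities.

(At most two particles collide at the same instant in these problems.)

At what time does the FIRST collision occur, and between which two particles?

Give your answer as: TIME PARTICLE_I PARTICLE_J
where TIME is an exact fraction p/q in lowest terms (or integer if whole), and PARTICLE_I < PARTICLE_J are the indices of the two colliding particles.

Answer: 1/3 2 3

Derivation:
Pair (0,1): pos 4,13 vel 1,1 -> not approaching (rel speed 0 <= 0)
Pair (1,2): pos 13,14 vel 1,1 -> not approaching (rel speed 0 <= 0)
Pair (2,3): pos 14,15 vel 1,-2 -> gap=1, closing at 3/unit, collide at t=1/3
Earliest collision: t=1/3 between 2 and 3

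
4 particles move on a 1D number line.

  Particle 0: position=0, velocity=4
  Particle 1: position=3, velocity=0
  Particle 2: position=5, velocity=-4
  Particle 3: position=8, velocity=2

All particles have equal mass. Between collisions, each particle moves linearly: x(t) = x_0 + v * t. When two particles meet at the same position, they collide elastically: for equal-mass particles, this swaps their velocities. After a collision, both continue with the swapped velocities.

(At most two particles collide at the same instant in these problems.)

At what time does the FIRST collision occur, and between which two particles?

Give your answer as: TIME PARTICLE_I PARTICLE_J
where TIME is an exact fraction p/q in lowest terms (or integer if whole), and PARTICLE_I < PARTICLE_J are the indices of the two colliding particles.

Pair (0,1): pos 0,3 vel 4,0 -> gap=3, closing at 4/unit, collide at t=3/4
Pair (1,2): pos 3,5 vel 0,-4 -> gap=2, closing at 4/unit, collide at t=1/2
Pair (2,3): pos 5,8 vel -4,2 -> not approaching (rel speed -6 <= 0)
Earliest collision: t=1/2 between 1 and 2

Answer: 1/2 1 2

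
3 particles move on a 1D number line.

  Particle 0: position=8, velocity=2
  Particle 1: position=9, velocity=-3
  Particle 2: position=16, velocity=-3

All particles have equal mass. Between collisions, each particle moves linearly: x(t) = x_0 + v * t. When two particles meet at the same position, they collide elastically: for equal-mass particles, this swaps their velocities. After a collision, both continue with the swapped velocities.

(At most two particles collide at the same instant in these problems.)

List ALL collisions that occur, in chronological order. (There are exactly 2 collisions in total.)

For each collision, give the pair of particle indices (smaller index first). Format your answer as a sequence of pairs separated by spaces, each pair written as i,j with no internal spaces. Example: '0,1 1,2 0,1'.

Collision at t=1/5: particles 0 and 1 swap velocities; positions: p0=42/5 p1=42/5 p2=77/5; velocities now: v0=-3 v1=2 v2=-3
Collision at t=8/5: particles 1 and 2 swap velocities; positions: p0=21/5 p1=56/5 p2=56/5; velocities now: v0=-3 v1=-3 v2=2

Answer: 0,1 1,2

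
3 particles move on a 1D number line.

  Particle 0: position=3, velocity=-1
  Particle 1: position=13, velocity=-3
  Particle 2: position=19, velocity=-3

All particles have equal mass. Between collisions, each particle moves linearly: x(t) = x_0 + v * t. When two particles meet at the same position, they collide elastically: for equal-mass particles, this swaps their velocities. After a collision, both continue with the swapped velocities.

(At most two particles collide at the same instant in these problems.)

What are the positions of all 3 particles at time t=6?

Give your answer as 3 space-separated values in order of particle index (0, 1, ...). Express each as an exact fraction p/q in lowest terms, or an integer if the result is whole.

Answer: -5 -3 1

Derivation:
Collision at t=5: particles 0 and 1 swap velocities; positions: p0=-2 p1=-2 p2=4; velocities now: v0=-3 v1=-1 v2=-3
Advance to t=6 (no further collisions before then); velocities: v0=-3 v1=-1 v2=-3; positions = -5 -3 1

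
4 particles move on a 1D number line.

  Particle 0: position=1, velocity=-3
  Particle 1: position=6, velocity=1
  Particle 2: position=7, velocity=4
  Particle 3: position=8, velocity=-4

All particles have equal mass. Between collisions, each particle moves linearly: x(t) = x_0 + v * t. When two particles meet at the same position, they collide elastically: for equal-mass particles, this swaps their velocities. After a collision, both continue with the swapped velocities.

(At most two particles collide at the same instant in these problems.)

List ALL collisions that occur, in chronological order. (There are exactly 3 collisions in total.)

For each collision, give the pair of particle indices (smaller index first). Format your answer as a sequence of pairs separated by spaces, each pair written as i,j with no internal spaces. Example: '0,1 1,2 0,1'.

Answer: 2,3 1,2 0,1

Derivation:
Collision at t=1/8: particles 2 and 3 swap velocities; positions: p0=5/8 p1=49/8 p2=15/2 p3=15/2; velocities now: v0=-3 v1=1 v2=-4 v3=4
Collision at t=2/5: particles 1 and 2 swap velocities; positions: p0=-1/5 p1=32/5 p2=32/5 p3=43/5; velocities now: v0=-3 v1=-4 v2=1 v3=4
Collision at t=7: particles 0 and 1 swap velocities; positions: p0=-20 p1=-20 p2=13 p3=35; velocities now: v0=-4 v1=-3 v2=1 v3=4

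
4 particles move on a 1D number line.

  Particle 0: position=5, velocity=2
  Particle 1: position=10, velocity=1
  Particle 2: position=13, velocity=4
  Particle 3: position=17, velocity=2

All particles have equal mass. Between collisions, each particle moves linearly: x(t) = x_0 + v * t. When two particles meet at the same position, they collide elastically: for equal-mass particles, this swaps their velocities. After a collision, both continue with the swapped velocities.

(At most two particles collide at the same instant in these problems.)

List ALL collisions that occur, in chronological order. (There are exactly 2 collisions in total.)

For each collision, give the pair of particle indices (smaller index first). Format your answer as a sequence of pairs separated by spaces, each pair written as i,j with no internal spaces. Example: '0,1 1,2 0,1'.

Collision at t=2: particles 2 and 3 swap velocities; positions: p0=9 p1=12 p2=21 p3=21; velocities now: v0=2 v1=1 v2=2 v3=4
Collision at t=5: particles 0 and 1 swap velocities; positions: p0=15 p1=15 p2=27 p3=33; velocities now: v0=1 v1=2 v2=2 v3=4

Answer: 2,3 0,1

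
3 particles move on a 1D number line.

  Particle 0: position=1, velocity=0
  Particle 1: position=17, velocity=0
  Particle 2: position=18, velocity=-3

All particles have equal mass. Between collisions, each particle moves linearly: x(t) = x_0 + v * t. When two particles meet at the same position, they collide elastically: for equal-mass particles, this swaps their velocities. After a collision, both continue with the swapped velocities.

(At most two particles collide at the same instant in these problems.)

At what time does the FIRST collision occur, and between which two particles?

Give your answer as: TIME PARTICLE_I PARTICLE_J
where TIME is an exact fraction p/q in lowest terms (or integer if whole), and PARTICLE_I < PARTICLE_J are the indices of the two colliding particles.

Pair (0,1): pos 1,17 vel 0,0 -> not approaching (rel speed 0 <= 0)
Pair (1,2): pos 17,18 vel 0,-3 -> gap=1, closing at 3/unit, collide at t=1/3
Earliest collision: t=1/3 between 1 and 2

Answer: 1/3 1 2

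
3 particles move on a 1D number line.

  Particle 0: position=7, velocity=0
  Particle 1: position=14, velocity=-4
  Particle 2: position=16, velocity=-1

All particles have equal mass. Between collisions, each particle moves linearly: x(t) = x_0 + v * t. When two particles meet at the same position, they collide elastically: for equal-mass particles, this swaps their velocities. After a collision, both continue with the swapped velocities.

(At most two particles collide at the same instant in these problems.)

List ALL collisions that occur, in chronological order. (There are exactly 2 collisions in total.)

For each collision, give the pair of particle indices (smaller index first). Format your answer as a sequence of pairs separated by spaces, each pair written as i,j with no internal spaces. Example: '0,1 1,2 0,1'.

Collision at t=7/4: particles 0 and 1 swap velocities; positions: p0=7 p1=7 p2=57/4; velocities now: v0=-4 v1=0 v2=-1
Collision at t=9: particles 1 and 2 swap velocities; positions: p0=-22 p1=7 p2=7; velocities now: v0=-4 v1=-1 v2=0

Answer: 0,1 1,2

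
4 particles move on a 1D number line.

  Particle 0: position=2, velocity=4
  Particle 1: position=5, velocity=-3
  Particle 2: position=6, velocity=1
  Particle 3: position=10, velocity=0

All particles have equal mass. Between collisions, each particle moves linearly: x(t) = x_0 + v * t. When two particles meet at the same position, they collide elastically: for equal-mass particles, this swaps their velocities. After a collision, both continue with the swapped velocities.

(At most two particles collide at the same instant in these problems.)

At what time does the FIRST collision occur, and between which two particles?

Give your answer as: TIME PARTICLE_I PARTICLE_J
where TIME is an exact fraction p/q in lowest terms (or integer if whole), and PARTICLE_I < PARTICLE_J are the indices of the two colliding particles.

Pair (0,1): pos 2,5 vel 4,-3 -> gap=3, closing at 7/unit, collide at t=3/7
Pair (1,2): pos 5,6 vel -3,1 -> not approaching (rel speed -4 <= 0)
Pair (2,3): pos 6,10 vel 1,0 -> gap=4, closing at 1/unit, collide at t=4
Earliest collision: t=3/7 between 0 and 1

Answer: 3/7 0 1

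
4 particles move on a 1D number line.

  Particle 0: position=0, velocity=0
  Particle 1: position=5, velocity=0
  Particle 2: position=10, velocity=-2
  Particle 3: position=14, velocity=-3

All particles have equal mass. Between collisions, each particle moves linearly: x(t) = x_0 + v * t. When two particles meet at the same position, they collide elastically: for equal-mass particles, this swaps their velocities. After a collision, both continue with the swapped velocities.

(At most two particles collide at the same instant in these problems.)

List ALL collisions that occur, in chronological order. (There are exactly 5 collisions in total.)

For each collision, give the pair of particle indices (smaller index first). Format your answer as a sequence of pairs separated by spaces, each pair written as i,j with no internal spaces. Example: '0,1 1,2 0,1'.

Answer: 1,2 2,3 1,2 0,1 1,2

Derivation:
Collision at t=5/2: particles 1 and 2 swap velocities; positions: p0=0 p1=5 p2=5 p3=13/2; velocities now: v0=0 v1=-2 v2=0 v3=-3
Collision at t=3: particles 2 and 3 swap velocities; positions: p0=0 p1=4 p2=5 p3=5; velocities now: v0=0 v1=-2 v2=-3 v3=0
Collision at t=4: particles 1 and 2 swap velocities; positions: p0=0 p1=2 p2=2 p3=5; velocities now: v0=0 v1=-3 v2=-2 v3=0
Collision at t=14/3: particles 0 and 1 swap velocities; positions: p0=0 p1=0 p2=2/3 p3=5; velocities now: v0=-3 v1=0 v2=-2 v3=0
Collision at t=5: particles 1 and 2 swap velocities; positions: p0=-1 p1=0 p2=0 p3=5; velocities now: v0=-3 v1=-2 v2=0 v3=0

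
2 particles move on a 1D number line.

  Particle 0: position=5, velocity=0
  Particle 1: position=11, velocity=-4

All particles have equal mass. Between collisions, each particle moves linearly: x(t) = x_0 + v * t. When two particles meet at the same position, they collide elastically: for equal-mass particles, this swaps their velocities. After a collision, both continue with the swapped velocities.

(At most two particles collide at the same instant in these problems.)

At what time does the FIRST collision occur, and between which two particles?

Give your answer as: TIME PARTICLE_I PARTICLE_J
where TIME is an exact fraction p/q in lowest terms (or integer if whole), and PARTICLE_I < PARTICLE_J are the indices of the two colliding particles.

Answer: 3/2 0 1

Derivation:
Pair (0,1): pos 5,11 vel 0,-4 -> gap=6, closing at 4/unit, collide at t=3/2
Earliest collision: t=3/2 between 0 and 1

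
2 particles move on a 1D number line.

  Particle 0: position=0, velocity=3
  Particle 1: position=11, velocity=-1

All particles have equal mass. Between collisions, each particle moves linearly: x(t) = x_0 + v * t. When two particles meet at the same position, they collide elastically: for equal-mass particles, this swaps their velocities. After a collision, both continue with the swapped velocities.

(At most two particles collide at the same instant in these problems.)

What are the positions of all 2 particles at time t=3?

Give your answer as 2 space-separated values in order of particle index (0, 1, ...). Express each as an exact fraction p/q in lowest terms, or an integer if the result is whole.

Collision at t=11/4: particles 0 and 1 swap velocities; positions: p0=33/4 p1=33/4; velocities now: v0=-1 v1=3
Advance to t=3 (no further collisions before then); velocities: v0=-1 v1=3; positions = 8 9

Answer: 8 9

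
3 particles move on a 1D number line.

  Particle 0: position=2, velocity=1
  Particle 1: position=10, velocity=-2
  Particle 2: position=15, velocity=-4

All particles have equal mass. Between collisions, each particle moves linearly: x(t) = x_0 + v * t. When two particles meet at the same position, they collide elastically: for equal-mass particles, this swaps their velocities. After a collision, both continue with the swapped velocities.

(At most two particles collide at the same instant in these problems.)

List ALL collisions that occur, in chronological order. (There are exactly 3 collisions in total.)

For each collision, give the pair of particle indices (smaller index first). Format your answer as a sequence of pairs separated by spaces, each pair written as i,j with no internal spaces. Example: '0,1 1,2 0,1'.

Collision at t=5/2: particles 1 and 2 swap velocities; positions: p0=9/2 p1=5 p2=5; velocities now: v0=1 v1=-4 v2=-2
Collision at t=13/5: particles 0 and 1 swap velocities; positions: p0=23/5 p1=23/5 p2=24/5; velocities now: v0=-4 v1=1 v2=-2
Collision at t=8/3: particles 1 and 2 swap velocities; positions: p0=13/3 p1=14/3 p2=14/3; velocities now: v0=-4 v1=-2 v2=1

Answer: 1,2 0,1 1,2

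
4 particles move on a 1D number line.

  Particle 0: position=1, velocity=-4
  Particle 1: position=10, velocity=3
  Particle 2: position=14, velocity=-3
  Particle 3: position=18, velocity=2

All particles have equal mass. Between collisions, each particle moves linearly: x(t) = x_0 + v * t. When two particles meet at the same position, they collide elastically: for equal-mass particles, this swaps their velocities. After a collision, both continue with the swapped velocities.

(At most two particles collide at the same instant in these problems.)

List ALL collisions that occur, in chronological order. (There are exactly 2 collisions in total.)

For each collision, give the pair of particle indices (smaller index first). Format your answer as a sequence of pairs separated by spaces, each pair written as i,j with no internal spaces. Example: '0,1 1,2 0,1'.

Collision at t=2/3: particles 1 and 2 swap velocities; positions: p0=-5/3 p1=12 p2=12 p3=58/3; velocities now: v0=-4 v1=-3 v2=3 v3=2
Collision at t=8: particles 2 and 3 swap velocities; positions: p0=-31 p1=-10 p2=34 p3=34; velocities now: v0=-4 v1=-3 v2=2 v3=3

Answer: 1,2 2,3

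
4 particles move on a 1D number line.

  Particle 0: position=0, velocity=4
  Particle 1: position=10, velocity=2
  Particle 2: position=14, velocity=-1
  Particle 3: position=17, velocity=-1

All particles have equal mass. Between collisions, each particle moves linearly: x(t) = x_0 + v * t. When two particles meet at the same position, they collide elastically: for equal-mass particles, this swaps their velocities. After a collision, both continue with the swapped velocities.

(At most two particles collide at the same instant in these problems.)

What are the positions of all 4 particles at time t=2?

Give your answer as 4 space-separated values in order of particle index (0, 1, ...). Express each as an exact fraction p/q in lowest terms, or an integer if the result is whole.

Answer: 8 12 14 15

Derivation:
Collision at t=4/3: particles 1 and 2 swap velocities; positions: p0=16/3 p1=38/3 p2=38/3 p3=47/3; velocities now: v0=4 v1=-1 v2=2 v3=-1
Advance to t=2 (no further collisions before then); velocities: v0=4 v1=-1 v2=2 v3=-1; positions = 8 12 14 15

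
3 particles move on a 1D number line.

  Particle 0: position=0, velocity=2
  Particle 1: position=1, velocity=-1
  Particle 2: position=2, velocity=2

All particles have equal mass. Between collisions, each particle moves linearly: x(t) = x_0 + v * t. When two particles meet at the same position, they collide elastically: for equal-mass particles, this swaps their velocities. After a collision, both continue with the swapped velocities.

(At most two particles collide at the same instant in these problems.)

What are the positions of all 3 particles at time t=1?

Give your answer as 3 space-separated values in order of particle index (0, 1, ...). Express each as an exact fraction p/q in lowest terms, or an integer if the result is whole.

Answer: 0 2 4

Derivation:
Collision at t=1/3: particles 0 and 1 swap velocities; positions: p0=2/3 p1=2/3 p2=8/3; velocities now: v0=-1 v1=2 v2=2
Advance to t=1 (no further collisions before then); velocities: v0=-1 v1=2 v2=2; positions = 0 2 4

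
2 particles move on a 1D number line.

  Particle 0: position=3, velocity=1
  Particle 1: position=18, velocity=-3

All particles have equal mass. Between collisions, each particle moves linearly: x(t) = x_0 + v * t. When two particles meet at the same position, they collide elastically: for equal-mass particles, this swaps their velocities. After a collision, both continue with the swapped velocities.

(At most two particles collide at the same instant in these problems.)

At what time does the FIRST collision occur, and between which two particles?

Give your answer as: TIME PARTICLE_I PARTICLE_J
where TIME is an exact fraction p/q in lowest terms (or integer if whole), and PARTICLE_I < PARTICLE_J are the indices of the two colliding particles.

Answer: 15/4 0 1

Derivation:
Pair (0,1): pos 3,18 vel 1,-3 -> gap=15, closing at 4/unit, collide at t=15/4
Earliest collision: t=15/4 between 0 and 1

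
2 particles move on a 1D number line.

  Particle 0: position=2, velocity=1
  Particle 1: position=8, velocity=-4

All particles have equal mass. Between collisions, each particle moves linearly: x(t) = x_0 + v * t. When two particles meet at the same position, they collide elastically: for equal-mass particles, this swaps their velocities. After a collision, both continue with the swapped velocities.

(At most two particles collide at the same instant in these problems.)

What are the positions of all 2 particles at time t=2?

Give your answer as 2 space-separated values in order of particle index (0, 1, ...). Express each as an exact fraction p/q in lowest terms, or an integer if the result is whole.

Answer: 0 4

Derivation:
Collision at t=6/5: particles 0 and 1 swap velocities; positions: p0=16/5 p1=16/5; velocities now: v0=-4 v1=1
Advance to t=2 (no further collisions before then); velocities: v0=-4 v1=1; positions = 0 4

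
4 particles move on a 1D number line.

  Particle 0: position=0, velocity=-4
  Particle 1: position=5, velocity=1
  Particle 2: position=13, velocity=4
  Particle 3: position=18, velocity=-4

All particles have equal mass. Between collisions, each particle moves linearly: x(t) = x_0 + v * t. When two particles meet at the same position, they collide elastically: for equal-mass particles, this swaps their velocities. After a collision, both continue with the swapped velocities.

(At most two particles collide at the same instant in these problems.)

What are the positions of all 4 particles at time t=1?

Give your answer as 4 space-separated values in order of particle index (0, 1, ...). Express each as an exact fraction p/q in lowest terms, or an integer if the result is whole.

Answer: -4 6 14 17

Derivation:
Collision at t=5/8: particles 2 and 3 swap velocities; positions: p0=-5/2 p1=45/8 p2=31/2 p3=31/2; velocities now: v0=-4 v1=1 v2=-4 v3=4
Advance to t=1 (no further collisions before then); velocities: v0=-4 v1=1 v2=-4 v3=4; positions = -4 6 14 17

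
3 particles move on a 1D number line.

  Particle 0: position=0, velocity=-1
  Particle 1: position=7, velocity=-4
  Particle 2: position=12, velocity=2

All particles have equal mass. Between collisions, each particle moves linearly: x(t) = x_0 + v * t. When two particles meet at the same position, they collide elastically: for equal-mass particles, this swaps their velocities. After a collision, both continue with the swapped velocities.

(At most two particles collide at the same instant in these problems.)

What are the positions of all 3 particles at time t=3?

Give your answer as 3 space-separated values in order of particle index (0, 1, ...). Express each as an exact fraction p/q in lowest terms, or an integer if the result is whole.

Answer: -5 -3 18

Derivation:
Collision at t=7/3: particles 0 and 1 swap velocities; positions: p0=-7/3 p1=-7/3 p2=50/3; velocities now: v0=-4 v1=-1 v2=2
Advance to t=3 (no further collisions before then); velocities: v0=-4 v1=-1 v2=2; positions = -5 -3 18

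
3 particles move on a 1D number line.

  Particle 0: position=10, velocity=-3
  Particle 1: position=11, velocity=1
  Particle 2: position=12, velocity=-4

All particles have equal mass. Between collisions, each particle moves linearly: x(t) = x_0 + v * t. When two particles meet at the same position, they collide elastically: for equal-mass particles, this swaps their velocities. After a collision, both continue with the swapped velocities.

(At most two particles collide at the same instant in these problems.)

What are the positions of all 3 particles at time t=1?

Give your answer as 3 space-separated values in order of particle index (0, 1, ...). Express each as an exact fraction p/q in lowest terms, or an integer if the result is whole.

Collision at t=1/5: particles 1 and 2 swap velocities; positions: p0=47/5 p1=56/5 p2=56/5; velocities now: v0=-3 v1=-4 v2=1
Advance to t=1 (no further collisions before then); velocities: v0=-3 v1=-4 v2=1; positions = 7 8 12

Answer: 7 8 12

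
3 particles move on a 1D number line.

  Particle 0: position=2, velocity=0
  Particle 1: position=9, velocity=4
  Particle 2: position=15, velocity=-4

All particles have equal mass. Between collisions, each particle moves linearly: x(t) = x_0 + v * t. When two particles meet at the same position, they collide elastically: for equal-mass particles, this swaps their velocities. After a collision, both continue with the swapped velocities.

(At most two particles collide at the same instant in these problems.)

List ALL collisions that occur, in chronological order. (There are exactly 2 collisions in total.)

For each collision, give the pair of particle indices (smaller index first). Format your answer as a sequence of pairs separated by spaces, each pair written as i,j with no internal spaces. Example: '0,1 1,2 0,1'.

Answer: 1,2 0,1

Derivation:
Collision at t=3/4: particles 1 and 2 swap velocities; positions: p0=2 p1=12 p2=12; velocities now: v0=0 v1=-4 v2=4
Collision at t=13/4: particles 0 and 1 swap velocities; positions: p0=2 p1=2 p2=22; velocities now: v0=-4 v1=0 v2=4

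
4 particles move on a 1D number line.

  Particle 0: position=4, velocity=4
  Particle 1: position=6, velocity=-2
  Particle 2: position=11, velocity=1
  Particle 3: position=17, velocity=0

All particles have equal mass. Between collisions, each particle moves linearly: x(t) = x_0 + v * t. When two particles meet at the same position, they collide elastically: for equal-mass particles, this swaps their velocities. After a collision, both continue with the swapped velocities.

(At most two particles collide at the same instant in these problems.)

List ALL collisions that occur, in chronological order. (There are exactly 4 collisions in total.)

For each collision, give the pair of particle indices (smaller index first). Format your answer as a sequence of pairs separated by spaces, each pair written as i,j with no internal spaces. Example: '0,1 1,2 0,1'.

Answer: 0,1 1,2 2,3 1,2

Derivation:
Collision at t=1/3: particles 0 and 1 swap velocities; positions: p0=16/3 p1=16/3 p2=34/3 p3=17; velocities now: v0=-2 v1=4 v2=1 v3=0
Collision at t=7/3: particles 1 and 2 swap velocities; positions: p0=4/3 p1=40/3 p2=40/3 p3=17; velocities now: v0=-2 v1=1 v2=4 v3=0
Collision at t=13/4: particles 2 and 3 swap velocities; positions: p0=-1/2 p1=57/4 p2=17 p3=17; velocities now: v0=-2 v1=1 v2=0 v3=4
Collision at t=6: particles 1 and 2 swap velocities; positions: p0=-6 p1=17 p2=17 p3=28; velocities now: v0=-2 v1=0 v2=1 v3=4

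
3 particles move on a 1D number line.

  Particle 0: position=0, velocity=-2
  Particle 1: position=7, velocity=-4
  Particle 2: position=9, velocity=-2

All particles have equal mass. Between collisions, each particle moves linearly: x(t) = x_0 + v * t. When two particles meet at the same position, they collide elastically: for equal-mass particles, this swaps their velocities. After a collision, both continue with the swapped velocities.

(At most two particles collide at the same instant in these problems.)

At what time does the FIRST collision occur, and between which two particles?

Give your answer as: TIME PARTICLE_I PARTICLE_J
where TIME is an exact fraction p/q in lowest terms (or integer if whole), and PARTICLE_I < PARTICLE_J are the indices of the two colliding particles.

Pair (0,1): pos 0,7 vel -2,-4 -> gap=7, closing at 2/unit, collide at t=7/2
Pair (1,2): pos 7,9 vel -4,-2 -> not approaching (rel speed -2 <= 0)
Earliest collision: t=7/2 between 0 and 1

Answer: 7/2 0 1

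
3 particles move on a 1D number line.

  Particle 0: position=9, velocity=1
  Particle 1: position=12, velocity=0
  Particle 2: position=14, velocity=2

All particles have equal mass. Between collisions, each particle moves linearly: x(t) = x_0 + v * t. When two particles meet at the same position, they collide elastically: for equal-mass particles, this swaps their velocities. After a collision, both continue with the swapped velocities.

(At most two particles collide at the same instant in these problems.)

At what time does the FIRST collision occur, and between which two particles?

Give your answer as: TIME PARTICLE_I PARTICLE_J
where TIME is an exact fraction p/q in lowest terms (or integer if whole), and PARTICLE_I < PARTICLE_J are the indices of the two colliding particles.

Pair (0,1): pos 9,12 vel 1,0 -> gap=3, closing at 1/unit, collide at t=3
Pair (1,2): pos 12,14 vel 0,2 -> not approaching (rel speed -2 <= 0)
Earliest collision: t=3 between 0 and 1

Answer: 3 0 1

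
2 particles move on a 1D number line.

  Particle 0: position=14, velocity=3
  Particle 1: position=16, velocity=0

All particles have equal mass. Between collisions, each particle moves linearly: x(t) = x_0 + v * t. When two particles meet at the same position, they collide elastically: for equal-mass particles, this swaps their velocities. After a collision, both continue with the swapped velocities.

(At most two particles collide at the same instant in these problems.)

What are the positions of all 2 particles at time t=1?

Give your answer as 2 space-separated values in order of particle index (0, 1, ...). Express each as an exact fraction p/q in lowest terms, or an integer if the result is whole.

Answer: 16 17

Derivation:
Collision at t=2/3: particles 0 and 1 swap velocities; positions: p0=16 p1=16; velocities now: v0=0 v1=3
Advance to t=1 (no further collisions before then); velocities: v0=0 v1=3; positions = 16 17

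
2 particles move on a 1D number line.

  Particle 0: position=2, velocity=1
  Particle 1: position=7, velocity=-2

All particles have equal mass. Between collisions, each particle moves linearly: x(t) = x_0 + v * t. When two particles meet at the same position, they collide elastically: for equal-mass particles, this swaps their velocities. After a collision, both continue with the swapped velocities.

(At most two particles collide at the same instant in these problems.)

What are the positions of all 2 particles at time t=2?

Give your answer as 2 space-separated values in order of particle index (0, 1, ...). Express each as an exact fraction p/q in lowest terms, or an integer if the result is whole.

Collision at t=5/3: particles 0 and 1 swap velocities; positions: p0=11/3 p1=11/3; velocities now: v0=-2 v1=1
Advance to t=2 (no further collisions before then); velocities: v0=-2 v1=1; positions = 3 4

Answer: 3 4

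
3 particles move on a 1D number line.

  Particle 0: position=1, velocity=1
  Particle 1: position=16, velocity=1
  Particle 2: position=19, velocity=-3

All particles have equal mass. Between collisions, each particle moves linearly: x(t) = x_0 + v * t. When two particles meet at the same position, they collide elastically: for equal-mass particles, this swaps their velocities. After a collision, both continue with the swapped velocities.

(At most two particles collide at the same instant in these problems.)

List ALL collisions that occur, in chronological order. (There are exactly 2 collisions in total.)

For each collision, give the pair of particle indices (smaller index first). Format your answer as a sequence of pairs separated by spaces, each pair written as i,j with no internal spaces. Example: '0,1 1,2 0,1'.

Answer: 1,2 0,1

Derivation:
Collision at t=3/4: particles 1 and 2 swap velocities; positions: p0=7/4 p1=67/4 p2=67/4; velocities now: v0=1 v1=-3 v2=1
Collision at t=9/2: particles 0 and 1 swap velocities; positions: p0=11/2 p1=11/2 p2=41/2; velocities now: v0=-3 v1=1 v2=1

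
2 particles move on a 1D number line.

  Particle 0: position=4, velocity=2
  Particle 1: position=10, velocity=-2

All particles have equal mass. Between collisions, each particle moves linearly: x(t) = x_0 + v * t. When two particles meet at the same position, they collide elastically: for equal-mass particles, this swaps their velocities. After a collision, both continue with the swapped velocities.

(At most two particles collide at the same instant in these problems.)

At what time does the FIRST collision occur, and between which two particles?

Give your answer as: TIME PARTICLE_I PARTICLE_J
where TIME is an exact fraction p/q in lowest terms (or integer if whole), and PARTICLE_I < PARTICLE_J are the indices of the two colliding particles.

Answer: 3/2 0 1

Derivation:
Pair (0,1): pos 4,10 vel 2,-2 -> gap=6, closing at 4/unit, collide at t=3/2
Earliest collision: t=3/2 between 0 and 1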